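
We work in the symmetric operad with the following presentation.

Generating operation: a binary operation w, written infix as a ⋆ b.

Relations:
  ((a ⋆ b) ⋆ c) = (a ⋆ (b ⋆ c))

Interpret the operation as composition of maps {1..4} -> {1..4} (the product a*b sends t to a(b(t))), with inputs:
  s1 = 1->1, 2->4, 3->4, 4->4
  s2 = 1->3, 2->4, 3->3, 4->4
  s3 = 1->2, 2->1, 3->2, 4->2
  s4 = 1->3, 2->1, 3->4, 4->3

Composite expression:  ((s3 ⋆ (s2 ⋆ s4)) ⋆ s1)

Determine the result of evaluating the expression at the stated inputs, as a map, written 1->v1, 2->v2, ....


(s2 ⋆ s4) = 1->3, 2->3, 3->4, 4->3
(s3 ⋆ (s2 ⋆ s4)) = 1->2, 2->2, 3->2, 4->2
((s3 ⋆ (s2 ⋆ s4)) ⋆ s1) = 1->2, 2->2, 3->2, 4->2

1->2, 2->2, 3->2, 4->2


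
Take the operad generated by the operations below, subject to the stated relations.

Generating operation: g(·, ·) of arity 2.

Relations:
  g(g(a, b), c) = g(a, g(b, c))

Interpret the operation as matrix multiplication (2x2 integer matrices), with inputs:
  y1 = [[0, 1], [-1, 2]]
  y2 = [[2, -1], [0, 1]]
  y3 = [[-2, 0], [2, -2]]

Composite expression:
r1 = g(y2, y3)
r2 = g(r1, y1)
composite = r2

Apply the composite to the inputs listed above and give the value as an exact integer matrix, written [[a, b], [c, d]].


g(y2, y3) = [[-6, 2], [2, -2]]
g(g(y2, y3), y1) = [[-2, -2], [2, -2]]

[[-2, -2], [2, -2]]


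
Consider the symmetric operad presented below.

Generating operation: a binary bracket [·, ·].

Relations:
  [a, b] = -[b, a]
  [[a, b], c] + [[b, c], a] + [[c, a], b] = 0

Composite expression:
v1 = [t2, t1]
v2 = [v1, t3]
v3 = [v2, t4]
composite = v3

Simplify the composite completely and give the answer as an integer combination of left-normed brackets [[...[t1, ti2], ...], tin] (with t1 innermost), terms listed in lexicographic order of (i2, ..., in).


-[[[t1, t2], t3], t4]


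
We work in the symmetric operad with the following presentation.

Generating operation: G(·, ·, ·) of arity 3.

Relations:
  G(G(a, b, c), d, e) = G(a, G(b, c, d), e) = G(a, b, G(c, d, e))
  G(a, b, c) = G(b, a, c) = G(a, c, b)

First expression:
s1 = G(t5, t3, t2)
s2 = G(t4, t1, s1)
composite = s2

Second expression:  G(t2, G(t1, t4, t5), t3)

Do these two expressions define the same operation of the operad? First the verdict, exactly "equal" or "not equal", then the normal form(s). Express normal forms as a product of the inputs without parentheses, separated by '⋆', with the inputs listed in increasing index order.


equal; the common form is t1 ⋆ t2 ⋆ t3 ⋆ t4 ⋆ t5

The first expression, normalized: t1 ⋆ t2 ⋆ t3 ⋆ t4 ⋆ t5
The second expression, normalized: t1 ⋆ t2 ⋆ t3 ⋆ t4 ⋆ t5
One common form — equal.


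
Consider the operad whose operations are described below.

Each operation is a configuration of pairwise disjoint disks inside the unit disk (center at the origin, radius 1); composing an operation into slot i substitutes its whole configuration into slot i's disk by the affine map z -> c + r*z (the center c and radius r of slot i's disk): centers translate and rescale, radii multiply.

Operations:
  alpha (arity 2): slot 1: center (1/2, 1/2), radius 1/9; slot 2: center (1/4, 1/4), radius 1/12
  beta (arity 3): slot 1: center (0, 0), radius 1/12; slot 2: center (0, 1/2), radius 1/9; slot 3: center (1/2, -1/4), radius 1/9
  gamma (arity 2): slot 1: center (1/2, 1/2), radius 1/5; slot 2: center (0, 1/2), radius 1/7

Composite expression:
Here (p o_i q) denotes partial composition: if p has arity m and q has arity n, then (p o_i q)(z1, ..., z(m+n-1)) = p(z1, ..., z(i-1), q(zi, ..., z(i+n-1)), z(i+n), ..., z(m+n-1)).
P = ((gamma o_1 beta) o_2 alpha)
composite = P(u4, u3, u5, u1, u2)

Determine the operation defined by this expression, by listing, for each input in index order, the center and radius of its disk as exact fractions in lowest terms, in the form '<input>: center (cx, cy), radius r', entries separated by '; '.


u1: center (3/5, 9/20), radius 1/45; u2: center (0, 1/2), radius 1/7; u3: center (23/45, 11/18), radius 1/405; u4: center (1/2, 1/2), radius 1/60; u5: center (91/180, 109/180), radius 1/540

Only the slot chain above each u matters under gamma; compose those maps.
input u4: applying the 2 nested substitutions gives center (1/2, 1/2), radius 1/60
input u3: applying the 3 nested substitutions gives center (23/45, 11/18), radius 1/405
input u5: applying the 3 nested substitutions gives center (91/180, 109/180), radius 1/540
input u1: applying the 2 nested substitutions gives center (3/5, 9/20), radius 1/45
input u2: applying the 1 nested substitution gives center (0, 1/2), radius 1/7


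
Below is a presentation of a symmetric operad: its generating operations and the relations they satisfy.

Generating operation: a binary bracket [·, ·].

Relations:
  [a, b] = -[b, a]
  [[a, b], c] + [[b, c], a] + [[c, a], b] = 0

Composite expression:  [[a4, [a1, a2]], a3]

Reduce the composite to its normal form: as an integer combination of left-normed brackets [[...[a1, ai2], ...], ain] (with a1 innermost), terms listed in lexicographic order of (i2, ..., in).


-[[[a1, a2], a4], a3]

In the tensor algebra, words opening a1 carry the a1-anchored form.
Composite bracket: [[a4, [a1, a2]], a3]
Full expansion: 8 signed words from ab - ba (2^3 = 8).
Only words starting with a1 matter:
  a1a2a4a3 (sign -1) contributes -[[[a1, a2], a4], a3]


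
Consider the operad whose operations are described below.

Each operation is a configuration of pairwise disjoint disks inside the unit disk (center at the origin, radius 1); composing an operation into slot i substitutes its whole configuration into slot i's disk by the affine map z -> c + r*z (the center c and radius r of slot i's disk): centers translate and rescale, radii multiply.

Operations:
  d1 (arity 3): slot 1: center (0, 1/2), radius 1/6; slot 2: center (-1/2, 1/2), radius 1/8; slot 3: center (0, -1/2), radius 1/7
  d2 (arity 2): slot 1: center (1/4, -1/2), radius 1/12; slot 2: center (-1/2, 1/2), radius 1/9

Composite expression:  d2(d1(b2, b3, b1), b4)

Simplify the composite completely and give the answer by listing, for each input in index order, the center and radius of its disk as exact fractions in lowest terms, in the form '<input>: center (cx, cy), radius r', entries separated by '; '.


b1: center (1/4, -13/24), radius 1/84; b2: center (1/4, -11/24), radius 1/72; b3: center (5/24, -11/24), radius 1/96; b4: center (-1/2, 1/2), radius 1/9

Below d2, radii multiply path by path; the b-disk centers shift.
tracing b2 down its 2-map path: center (1/4, -11/24), radius 1/72
tracing b3 down its 2-map path: center (5/24, -11/24), radius 1/96
tracing b1 down its 2-map path: center (1/4, -13/24), radius 1/84
tracing b4 down its 1-map path: center (-1/2, 1/2), radius 1/9


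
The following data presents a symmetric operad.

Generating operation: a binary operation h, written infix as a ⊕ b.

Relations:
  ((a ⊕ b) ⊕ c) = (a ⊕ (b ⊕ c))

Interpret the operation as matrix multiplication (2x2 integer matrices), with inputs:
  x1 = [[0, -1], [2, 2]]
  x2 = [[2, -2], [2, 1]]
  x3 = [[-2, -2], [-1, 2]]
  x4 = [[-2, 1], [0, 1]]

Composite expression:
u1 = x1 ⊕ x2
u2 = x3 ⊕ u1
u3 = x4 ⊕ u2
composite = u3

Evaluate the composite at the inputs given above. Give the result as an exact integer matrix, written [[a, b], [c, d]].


[[42, -15], [18, -3]]

(x1 ⊕ x2) = [[-2, -1], [8, -2]]
(x3 ⊕ (x1 ⊕ x2)) = [[-12, 6], [18, -3]]
(x4 ⊕ (x3 ⊕ (x1 ⊕ x2))) = [[42, -15], [18, -3]]


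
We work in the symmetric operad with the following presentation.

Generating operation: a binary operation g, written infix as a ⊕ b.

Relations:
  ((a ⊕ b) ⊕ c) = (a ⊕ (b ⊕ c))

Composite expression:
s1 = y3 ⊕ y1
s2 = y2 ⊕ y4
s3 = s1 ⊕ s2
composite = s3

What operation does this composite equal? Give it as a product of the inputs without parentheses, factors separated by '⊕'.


y3 ⊕ y1 ⊕ y2 ⊕ y4

The g-tree's shape is irrelevant; the y-reading-order decides.
(y3 ⊕ y1) flattens to y3 ⊕ y1
(y2 ⊕ y4) flattens to y2 ⊕ y4
((y3 ⊕ y1) ⊕ (y2 ⊕ y4)) flattens to y3 ⊕ y1 ⊕ y2 ⊕ y4


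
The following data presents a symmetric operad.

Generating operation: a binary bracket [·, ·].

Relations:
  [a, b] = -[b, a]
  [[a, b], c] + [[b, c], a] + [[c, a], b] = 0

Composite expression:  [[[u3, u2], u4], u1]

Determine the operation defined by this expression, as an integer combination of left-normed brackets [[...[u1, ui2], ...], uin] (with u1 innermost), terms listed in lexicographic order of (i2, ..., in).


Antisymmetry and Jacobi reduce to u1-anchored left-normed brackets.
Composite bracket: [[[u3, u2], u4], u1]
Expanding via [a, b] = ab - ba: 8 signed words (2^3 = 8).
Coefficients come from the u1-initial words:
  word u1u2u3u4 has sign +1, contributing +[[[u1, u2], u3], u4]
  word u1u3u2u4 has sign -1, contributing -[[[u1, u3], u2], u4]
  word u1u4u2u3 has sign -1, contributing -[[[u1, u4], u2], u3]
  word u1u4u3u2 has sign +1, contributing +[[[u1, u4], u3], u2]

[[[u1, u2], u3], u4] - [[[u1, u3], u2], u4] - [[[u1, u4], u2], u3] + [[[u1, u4], u3], u2]


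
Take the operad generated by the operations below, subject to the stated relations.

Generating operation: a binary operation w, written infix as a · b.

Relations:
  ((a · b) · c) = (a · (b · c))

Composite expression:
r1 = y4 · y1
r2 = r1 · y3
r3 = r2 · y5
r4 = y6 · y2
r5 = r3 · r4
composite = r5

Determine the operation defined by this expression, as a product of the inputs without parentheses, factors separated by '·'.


y4 · y1 · y3 · y5 · y6 · y2

All parenthesizations of w agree; list the y-inputs left to right.
(y4 · y1) reduces to y4 · y1
((y4 · y1) · y3) reduces to y4 · y1 · y3
(((y4 · y1) · y3) · y5) reduces to y4 · y1 · y3 · y5
(y6 · y2) reduces to y6 · y2
((((y4 · y1) · y3) · y5) · (y6 · y2)) reduces to y4 · y1 · y3 · y5 · y6 · y2


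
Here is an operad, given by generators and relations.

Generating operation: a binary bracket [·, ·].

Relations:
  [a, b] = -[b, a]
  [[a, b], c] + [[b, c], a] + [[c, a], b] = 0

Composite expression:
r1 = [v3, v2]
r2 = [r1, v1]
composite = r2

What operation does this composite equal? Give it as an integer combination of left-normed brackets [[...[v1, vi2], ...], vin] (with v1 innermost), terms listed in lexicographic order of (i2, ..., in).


Left-normed coefficients sit on the v1-initial expansion words.
Composite bracket: [[v3, v2], v1]
The bracket unfolds into 4 signed words via [a, b] = ab - ba (2^2 = 4).
Coefficients come from the v1-initial words:
  from v1v2v3, sign +1: term +[[v1, v2], v3]
  from v1v3v2, sign -1: term -[[v1, v3], v2]

[[v1, v2], v3] - [[v1, v3], v2]


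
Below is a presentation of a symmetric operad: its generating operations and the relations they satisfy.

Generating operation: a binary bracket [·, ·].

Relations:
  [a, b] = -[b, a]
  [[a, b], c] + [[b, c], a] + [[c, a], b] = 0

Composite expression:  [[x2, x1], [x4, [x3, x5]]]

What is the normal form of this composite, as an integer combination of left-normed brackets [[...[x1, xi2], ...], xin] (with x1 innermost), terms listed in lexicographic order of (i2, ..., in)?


[[[[x1, x2], x3], x5], x4] - [[[[x1, x2], x4], x3], x5] + [[[[x1, x2], x4], x5], x3] - [[[[x1, x2], x5], x3], x4]


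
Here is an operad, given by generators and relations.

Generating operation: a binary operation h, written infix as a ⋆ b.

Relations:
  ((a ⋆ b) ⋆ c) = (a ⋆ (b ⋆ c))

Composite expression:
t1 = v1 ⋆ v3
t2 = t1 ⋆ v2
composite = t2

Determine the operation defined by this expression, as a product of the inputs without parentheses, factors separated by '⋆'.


v1 ⋆ v3 ⋆ v2

All parenthesizations of h agree; list the v-inputs left to right.
(v1 ⋆ v3) linearizes to v1 ⋆ v3
((v1 ⋆ v3) ⋆ v2) linearizes to v1 ⋆ v3 ⋆ v2


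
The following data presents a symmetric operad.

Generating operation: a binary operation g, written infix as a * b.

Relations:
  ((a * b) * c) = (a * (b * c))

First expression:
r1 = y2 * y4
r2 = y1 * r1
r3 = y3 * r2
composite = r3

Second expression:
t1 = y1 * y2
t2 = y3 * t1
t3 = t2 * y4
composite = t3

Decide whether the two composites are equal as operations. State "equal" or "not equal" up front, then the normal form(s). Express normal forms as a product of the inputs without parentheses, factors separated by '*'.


The first expression reduces to y3 * y1 * y2 * y4
The second expression reduces to y3 * y1 * y2 * y4
The forms coincide; equal.

equal — both sides give y3 * y1 * y2 * y4


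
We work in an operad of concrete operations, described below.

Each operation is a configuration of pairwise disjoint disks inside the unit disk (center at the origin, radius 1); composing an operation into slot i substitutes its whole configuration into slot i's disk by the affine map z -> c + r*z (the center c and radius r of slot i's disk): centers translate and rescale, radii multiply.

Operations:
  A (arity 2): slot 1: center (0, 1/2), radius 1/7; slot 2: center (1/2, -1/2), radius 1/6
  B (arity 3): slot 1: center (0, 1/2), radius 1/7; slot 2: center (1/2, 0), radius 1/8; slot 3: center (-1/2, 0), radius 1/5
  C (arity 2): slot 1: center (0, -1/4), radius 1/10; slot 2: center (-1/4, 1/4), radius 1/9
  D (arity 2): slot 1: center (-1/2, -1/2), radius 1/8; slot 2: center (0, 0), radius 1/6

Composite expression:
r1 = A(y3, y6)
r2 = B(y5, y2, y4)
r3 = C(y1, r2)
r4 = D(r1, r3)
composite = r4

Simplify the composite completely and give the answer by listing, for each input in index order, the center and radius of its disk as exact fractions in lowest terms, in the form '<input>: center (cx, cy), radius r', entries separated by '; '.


Each y-disk chains the slot maps above it in D; radii multiply.
input y3: applying the 2 nested substitutions gives center (-1/2, -7/16), radius 1/56
input y6: applying the 2 nested substitutions gives center (-7/16, -9/16), radius 1/48
input y1: applying the 2 nested substitutions gives center (0, -1/24), radius 1/60
input y5: applying the 3 nested substitutions gives center (-1/24, 11/216), radius 1/378
input y2: applying the 3 nested substitutions gives center (-7/216, 1/24), radius 1/432
input y4: applying the 3 nested substitutions gives center (-11/216, 1/24), radius 1/270

y1: center (0, -1/24), radius 1/60; y2: center (-7/216, 1/24), radius 1/432; y3: center (-1/2, -7/16), radius 1/56; y4: center (-11/216, 1/24), radius 1/270; y5: center (-1/24, 11/216), radius 1/378; y6: center (-7/16, -9/16), radius 1/48


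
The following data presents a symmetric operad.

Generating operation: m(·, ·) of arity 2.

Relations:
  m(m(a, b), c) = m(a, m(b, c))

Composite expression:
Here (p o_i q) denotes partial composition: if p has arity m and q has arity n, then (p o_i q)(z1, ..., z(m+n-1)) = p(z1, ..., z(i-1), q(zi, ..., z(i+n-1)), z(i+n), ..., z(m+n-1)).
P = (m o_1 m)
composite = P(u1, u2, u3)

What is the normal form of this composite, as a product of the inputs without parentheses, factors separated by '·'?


u1 · u2 · u3


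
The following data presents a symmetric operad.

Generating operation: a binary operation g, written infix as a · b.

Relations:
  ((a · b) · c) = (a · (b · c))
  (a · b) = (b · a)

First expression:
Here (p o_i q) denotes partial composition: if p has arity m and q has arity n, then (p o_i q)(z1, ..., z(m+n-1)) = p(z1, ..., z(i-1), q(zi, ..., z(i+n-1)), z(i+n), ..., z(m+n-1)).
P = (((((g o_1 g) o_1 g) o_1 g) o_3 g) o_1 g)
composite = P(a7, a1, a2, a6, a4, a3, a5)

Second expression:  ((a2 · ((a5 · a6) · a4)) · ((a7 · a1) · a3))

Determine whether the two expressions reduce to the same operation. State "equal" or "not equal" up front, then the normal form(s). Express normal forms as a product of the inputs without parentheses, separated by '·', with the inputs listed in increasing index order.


equal: each reduces to a1 · a2 · a3 · a4 · a5 · a6 · a7

The first expression, normalized: a1 · a2 · a3 · a4 · a5 · a6 · a7
The second expression, normalized: a1 · a2 · a3 · a4 · a5 · a6 · a7
The forms coincide; equal.


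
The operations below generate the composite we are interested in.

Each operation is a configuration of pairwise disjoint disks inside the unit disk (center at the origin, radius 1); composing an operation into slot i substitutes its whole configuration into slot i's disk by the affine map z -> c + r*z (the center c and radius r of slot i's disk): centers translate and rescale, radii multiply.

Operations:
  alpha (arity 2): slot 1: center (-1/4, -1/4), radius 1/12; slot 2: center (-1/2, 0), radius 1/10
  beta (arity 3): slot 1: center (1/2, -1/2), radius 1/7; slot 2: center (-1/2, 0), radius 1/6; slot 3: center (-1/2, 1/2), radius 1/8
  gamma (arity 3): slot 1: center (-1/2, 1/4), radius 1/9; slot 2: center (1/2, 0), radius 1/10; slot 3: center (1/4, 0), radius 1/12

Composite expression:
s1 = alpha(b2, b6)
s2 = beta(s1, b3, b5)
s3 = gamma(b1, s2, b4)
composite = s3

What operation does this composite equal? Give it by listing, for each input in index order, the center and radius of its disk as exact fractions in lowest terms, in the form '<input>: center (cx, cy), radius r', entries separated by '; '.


Affine substitution under gamma: radii multiply and b-centers shift.
tracing b1 down its 1-map path: center (-1/2, 1/4), radius 1/9
tracing b2 down its 3-map path: center (153/280, -3/56), radius 1/840
tracing b6 down its 3-map path: center (19/35, -1/20), radius 1/700
tracing b3 down its 2-map path: center (9/20, 0), radius 1/60
tracing b5 down its 2-map path: center (9/20, 1/20), radius 1/80
tracing b4 down its 1-map path: center (1/4, 0), radius 1/12

b1: center (-1/2, 1/4), radius 1/9; b2: center (153/280, -3/56), radius 1/840; b3: center (9/20, 0), radius 1/60; b4: center (1/4, 0), radius 1/12; b5: center (9/20, 1/20), radius 1/80; b6: center (19/35, -1/20), radius 1/700


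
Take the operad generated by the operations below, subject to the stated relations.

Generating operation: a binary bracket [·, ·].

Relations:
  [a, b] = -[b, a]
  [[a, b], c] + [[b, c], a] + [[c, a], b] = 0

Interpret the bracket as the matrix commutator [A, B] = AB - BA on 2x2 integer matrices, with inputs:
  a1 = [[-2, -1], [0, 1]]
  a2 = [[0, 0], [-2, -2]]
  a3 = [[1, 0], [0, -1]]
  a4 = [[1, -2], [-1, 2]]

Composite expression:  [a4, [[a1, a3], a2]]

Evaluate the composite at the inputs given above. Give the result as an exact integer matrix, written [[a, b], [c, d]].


[a1, a3] = [[0, 2], [0, 0]]
[[a1, a3], a2] = [[-4, -4], [0, 4]]
[a4, [[a1, a3], a2]] = [[-4, -12], [8, 4]]

[[-4, -12], [8, 4]]


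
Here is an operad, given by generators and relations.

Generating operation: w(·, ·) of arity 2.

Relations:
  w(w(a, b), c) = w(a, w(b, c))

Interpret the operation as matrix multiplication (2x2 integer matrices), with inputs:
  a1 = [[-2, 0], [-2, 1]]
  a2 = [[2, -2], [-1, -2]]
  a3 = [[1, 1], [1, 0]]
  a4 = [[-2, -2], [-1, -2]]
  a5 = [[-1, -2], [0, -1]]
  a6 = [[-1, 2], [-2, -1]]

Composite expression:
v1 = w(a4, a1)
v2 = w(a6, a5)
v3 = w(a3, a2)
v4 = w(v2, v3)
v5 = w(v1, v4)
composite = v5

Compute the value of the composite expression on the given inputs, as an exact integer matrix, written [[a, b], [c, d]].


w(a4, a1) = [[8, -2], [6, -2]]
w(a6, a5) = [[1, 0], [2, 5]]
w(a3, a2) = [[1, -4], [2, -2]]
w(w(a6, a5), w(a3, a2)) = [[1, -4], [12, -18]]
w(w(a4, a1), w(w(a6, a5), w(a3, a2))) = [[-16, 4], [-18, 12]]

[[-16, 4], [-18, 12]]


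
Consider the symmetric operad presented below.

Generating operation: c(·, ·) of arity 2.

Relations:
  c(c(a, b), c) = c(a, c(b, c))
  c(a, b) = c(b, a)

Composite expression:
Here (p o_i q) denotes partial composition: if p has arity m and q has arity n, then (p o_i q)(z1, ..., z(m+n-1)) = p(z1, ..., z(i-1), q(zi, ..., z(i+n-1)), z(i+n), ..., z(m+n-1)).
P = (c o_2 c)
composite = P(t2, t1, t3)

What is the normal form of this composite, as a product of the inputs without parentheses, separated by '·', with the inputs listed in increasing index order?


t1 · t2 · t3


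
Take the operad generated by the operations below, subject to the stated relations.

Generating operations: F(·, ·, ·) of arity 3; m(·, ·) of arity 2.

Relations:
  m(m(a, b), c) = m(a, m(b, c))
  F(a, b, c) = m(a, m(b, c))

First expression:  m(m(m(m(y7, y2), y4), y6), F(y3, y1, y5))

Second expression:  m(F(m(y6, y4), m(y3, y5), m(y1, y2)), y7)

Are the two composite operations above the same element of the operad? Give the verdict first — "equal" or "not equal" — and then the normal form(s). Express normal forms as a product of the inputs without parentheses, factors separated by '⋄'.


not equal — first y7 ⋄ y2 ⋄ y4 ⋄ y6 ⋄ y3 ⋄ y1 ⋄ y5, second y6 ⋄ y4 ⋄ y3 ⋄ y5 ⋄ y1 ⋄ y2 ⋄ y7

In normal form, the first expression is y7 ⋄ y2 ⋄ y4 ⋄ y6 ⋄ y3 ⋄ y1 ⋄ y5
In normal form, the second expression is y6 ⋄ y4 ⋄ y3 ⋄ y5 ⋄ y1 ⋄ y2 ⋄ y7
Distinct normal forms: not equal.


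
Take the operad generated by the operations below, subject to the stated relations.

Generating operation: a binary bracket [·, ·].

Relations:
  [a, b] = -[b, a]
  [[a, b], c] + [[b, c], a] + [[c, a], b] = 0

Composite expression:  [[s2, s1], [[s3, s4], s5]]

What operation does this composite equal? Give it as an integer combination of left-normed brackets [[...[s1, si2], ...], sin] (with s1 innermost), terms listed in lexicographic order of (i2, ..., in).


Left-normed coefficients sit on the s1-initial expansion words.
Composite bracket: [[s2, s1], [[s3, s4], s5]]
Full expansion: 16 signed words from ab - ba (2^4 = 16).
Collect the words opening with s1:
  s1s2s3s4s5 (sign -1) contributes -[[[[s1, s2], s3], s4], s5]
  s1s2s4s3s5 (sign +1) contributes +[[[[s1, s2], s4], s3], s5]
  s1s2s5s3s4 (sign +1) contributes +[[[[s1, s2], s5], s3], s4]
  s1s2s5s4s3 (sign -1) contributes -[[[[s1, s2], s5], s4], s3]

-[[[[s1, s2], s3], s4], s5] + [[[[s1, s2], s4], s3], s5] + [[[[s1, s2], s5], s3], s4] - [[[[s1, s2], s5], s4], s3]


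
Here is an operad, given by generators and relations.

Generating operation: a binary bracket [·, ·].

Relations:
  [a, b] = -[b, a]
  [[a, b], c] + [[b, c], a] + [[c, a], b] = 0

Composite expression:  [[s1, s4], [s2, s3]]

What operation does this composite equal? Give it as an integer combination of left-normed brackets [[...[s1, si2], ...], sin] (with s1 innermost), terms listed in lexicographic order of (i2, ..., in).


Antisymmetry and Jacobi reduce to s1-anchored left-normed brackets.
Composite bracket: [[s1, s4], [s2, s3]]
Under [a, b] = ab - ba we get 8 signed associative words (2^3 = 8).
Collect the words opening with s1:
  s1s4s2s3 appears with sign +1, giving the term +[[[s1, s4], s2], s3]
  s1s4s3s2 appears with sign -1, giving the term -[[[s1, s4], s3], s2]

[[[s1, s4], s2], s3] - [[[s1, s4], s3], s2]


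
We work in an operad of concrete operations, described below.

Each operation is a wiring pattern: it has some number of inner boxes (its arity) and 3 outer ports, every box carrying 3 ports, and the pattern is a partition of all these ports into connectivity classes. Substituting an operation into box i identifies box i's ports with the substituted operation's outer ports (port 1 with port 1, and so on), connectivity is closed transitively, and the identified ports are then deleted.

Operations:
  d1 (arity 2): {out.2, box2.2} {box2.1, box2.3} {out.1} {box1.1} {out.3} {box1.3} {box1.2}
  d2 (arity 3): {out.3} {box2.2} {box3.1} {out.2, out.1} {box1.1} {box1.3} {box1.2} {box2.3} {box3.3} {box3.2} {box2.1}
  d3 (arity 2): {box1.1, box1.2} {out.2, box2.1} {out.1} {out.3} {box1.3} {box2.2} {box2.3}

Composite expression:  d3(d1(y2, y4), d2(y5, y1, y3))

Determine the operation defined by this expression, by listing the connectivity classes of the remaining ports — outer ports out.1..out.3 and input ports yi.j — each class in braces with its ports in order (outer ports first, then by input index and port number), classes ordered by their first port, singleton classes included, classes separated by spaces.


Connectivity passes through glued d3-boundaries; trace each wire chain.
d1 over (y2, y4) gives {out.1} {out.2, y4.2} {out.3} {y2.1} {y2.2} {y2.3} {y4.1, y4.3}, out.j being that stage's outer ports
d2 over (y5, y1, y3) gives {out.1, out.2} {out.3} {y1.1} {y1.2} {y1.3} {y3.1} {y3.2} {y3.3} {y5.1} {y5.2} {y5.3}, out.j being that stage's outer ports
d3 over (y2, y4, y5, y1, y3) gives {out.1} {out.2} {out.3} {y1.1} {y1.2} {y1.3} {y2.1} {y2.2} {y2.3} {y3.1} {y3.2} {y3.3} {y4.1, y4.3} {y4.2} {y5.1} {y5.2} {y5.3}, out.j being that stage's outer ports

{out.1} {out.2} {out.3} {y1.1} {y1.2} {y1.3} {y2.1} {y2.2} {y2.3} {y3.1} {y3.2} {y3.3} {y4.1, y4.3} {y4.2} {y5.1} {y5.2} {y5.3}


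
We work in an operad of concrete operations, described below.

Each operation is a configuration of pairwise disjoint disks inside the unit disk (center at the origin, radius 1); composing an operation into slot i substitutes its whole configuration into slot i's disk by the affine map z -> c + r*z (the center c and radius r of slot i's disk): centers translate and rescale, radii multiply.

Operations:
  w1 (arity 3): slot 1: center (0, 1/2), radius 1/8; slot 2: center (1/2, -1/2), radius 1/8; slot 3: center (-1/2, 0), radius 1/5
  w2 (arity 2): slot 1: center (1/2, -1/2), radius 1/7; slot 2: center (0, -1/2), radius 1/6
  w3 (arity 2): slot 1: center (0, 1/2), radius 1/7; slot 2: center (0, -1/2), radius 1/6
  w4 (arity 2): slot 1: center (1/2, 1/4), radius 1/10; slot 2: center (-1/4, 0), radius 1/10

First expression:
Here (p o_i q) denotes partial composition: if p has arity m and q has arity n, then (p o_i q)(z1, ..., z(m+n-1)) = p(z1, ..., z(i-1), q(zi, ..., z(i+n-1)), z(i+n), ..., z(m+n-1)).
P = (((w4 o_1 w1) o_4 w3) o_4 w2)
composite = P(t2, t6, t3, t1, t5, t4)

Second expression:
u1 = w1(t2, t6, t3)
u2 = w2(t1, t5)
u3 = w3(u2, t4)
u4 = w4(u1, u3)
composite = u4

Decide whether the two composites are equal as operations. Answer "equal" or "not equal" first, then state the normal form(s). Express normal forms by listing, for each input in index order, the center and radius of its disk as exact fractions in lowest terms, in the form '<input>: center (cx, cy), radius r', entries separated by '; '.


equal — both sides give t1: center (-17/70, 3/70), radius 1/490; t2: center (1/2, 3/10), radius 1/80; t3: center (9/20, 1/4), radius 1/50; t4: center (-1/4, -1/20), radius 1/60; t5: center (-1/4, 3/70), radius 1/420; t6: center (11/20, 1/5), radius 1/80

Normal form of the first expression: t1: center (-17/70, 3/70), radius 1/490; t2: center (1/2, 3/10), radius 1/80; t3: center (9/20, 1/4), radius 1/50; t4: center (-1/4, -1/20), radius 1/60; t5: center (-1/4, 3/70), radius 1/420; t6: center (11/20, 1/5), radius 1/80
Normal form of the second expression: t1: center (-17/70, 3/70), radius 1/490; t2: center (1/2, 3/10), radius 1/80; t3: center (9/20, 1/4), radius 1/50; t4: center (-1/4, -1/20), radius 1/60; t5: center (-1/4, 3/70), radius 1/420; t6: center (11/20, 1/5), radius 1/80
The normal forms match — equal.


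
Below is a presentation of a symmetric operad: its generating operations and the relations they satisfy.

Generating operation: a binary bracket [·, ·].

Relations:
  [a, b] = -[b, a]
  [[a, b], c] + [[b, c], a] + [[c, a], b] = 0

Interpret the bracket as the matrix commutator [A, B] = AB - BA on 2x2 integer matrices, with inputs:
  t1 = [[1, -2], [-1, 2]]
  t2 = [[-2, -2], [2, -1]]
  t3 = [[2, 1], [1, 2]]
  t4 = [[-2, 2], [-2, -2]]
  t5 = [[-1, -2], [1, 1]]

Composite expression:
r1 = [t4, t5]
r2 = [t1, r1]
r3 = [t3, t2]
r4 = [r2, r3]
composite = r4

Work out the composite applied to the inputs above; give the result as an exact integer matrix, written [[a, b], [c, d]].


[[4, 88], [56, -4]]

[t4, t5] = [[-2, 4], [4, 2]]
[t1, [t4, t5]] = [[-4, -12], [8, 4]]
[t3, t2] = [[4, 1], [-1, -4]]
[[t1, [t4, t5]], [t3, t2]] = [[4, 88], [56, -4]]


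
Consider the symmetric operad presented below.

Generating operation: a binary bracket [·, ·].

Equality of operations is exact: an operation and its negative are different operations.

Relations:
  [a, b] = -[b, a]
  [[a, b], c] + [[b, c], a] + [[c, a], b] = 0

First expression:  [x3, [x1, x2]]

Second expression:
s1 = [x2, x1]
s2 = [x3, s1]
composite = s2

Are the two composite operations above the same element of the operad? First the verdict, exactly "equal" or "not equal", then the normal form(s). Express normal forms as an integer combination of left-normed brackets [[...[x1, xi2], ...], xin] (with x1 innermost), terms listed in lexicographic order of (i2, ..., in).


not equal — first -[[x1, x2], x3], second [[x1, x2], x3]

The first expression reduces to -[[x1, x2], x3]
The second expression reduces to [[x1, x2], x3]
Different reductions; not equal.


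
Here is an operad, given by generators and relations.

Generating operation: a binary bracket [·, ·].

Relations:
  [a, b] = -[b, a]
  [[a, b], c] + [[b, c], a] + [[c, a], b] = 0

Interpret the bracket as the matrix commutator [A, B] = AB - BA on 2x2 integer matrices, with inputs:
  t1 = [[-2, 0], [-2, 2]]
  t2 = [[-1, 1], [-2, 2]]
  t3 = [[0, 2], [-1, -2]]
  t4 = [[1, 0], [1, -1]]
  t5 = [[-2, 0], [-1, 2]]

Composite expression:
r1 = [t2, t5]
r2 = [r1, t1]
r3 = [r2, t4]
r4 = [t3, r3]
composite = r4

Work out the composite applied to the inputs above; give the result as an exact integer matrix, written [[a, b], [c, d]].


[[-96, -128], [32, 96]]

[t2, t5] = [[-1, 4], [5, 1]]
[[t2, t5], t1] = [[-8, 16], [-24, 8]]
[[[t2, t5], t1], t4] = [[16, -32], [-32, -16]]
[t3, [[[t2, t5], t1], t4]] = [[-96, -128], [32, 96]]


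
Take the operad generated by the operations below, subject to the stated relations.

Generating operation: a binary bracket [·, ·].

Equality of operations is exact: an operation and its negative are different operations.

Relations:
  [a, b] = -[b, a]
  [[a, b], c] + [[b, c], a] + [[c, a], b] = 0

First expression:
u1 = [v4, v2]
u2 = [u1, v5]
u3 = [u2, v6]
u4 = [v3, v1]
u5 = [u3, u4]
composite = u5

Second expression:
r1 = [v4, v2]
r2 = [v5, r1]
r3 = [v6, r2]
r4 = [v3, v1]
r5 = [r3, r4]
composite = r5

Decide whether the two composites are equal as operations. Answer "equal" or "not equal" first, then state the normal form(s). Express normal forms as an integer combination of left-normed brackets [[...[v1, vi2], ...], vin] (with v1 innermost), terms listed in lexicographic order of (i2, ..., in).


equal; the common form is -[[[[[v1, v3], v2], v4], v5], v6] + [[[[[v1, v3], v4], v2], v5], v6] + [[[[[v1, v3], v5], v2], v4], v6] - [[[[[v1, v3], v5], v4], v2], v6] + [[[[[v1, v3], v6], v2], v4], v5] - [[[[[v1, v3], v6], v4], v2], v5] - [[[[[v1, v3], v6], v5], v2], v4] + [[[[[v1, v3], v6], v5], v4], v2]

In normal form, the first expression is -[[[[[v1, v3], v2], v4], v5], v6] + [[[[[v1, v3], v4], v2], v5], v6] + [[[[[v1, v3], v5], v2], v4], v6] - [[[[[v1, v3], v5], v4], v2], v6] + [[[[[v1, v3], v6], v2], v4], v5] - [[[[[v1, v3], v6], v4], v2], v5] - [[[[[v1, v3], v6], v5], v2], v4] + [[[[[v1, v3], v6], v5], v4], v2]
In normal form, the second expression is -[[[[[v1, v3], v2], v4], v5], v6] + [[[[[v1, v3], v4], v2], v5], v6] + [[[[[v1, v3], v5], v2], v4], v6] - [[[[[v1, v3], v5], v4], v2], v6] + [[[[[v1, v3], v6], v2], v4], v5] - [[[[[v1, v3], v6], v4], v2], v5] - [[[[[v1, v3], v6], v5], v2], v4] + [[[[[v1, v3], v6], v5], v4], v2]
The normal forms match — equal.


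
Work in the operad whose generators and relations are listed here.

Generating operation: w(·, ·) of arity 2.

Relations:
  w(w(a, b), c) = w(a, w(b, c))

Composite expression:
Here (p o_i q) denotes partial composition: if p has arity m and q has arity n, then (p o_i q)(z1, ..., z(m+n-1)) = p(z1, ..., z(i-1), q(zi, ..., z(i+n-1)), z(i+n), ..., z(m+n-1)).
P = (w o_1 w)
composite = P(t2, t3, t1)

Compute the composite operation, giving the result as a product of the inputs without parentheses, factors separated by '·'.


t2 · t3 · t1

The w-tree's shape is irrelevant; the t-reading-order decides.
w(t2, t3) unparenthesizes to t2 · t3
w(w(t2, t3), t1) unparenthesizes to t2 · t3 · t1


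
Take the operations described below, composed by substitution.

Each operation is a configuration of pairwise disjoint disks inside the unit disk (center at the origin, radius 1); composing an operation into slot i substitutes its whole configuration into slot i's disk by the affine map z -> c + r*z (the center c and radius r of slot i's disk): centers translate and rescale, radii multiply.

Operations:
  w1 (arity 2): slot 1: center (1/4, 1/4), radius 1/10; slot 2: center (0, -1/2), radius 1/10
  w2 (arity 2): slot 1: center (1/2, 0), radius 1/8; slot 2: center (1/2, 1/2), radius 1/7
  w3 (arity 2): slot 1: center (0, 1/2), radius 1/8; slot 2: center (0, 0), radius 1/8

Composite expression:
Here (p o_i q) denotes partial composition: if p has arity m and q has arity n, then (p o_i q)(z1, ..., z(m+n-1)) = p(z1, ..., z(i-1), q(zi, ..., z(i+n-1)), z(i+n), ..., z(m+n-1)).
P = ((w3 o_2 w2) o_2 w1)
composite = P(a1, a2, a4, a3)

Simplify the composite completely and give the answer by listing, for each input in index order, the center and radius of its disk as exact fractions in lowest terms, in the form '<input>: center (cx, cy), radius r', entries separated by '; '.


a1: center (0, 1/2), radius 1/8; a2: center (17/256, 1/256), radius 1/640; a3: center (1/16, 1/16), radius 1/56; a4: center (1/16, -1/128), radius 1/640

Below w3, radii multiply path by path; the a-disk centers shift.
a1 passes through 1 substitution, ending at center (0, 1/2), radius 1/8
a2 passes through 3 substitutions, ending at center (17/256, 1/256), radius 1/640
a4 passes through 3 substitutions, ending at center (1/16, -1/128), radius 1/640
a3 passes through 2 substitutions, ending at center (1/16, 1/16), radius 1/56


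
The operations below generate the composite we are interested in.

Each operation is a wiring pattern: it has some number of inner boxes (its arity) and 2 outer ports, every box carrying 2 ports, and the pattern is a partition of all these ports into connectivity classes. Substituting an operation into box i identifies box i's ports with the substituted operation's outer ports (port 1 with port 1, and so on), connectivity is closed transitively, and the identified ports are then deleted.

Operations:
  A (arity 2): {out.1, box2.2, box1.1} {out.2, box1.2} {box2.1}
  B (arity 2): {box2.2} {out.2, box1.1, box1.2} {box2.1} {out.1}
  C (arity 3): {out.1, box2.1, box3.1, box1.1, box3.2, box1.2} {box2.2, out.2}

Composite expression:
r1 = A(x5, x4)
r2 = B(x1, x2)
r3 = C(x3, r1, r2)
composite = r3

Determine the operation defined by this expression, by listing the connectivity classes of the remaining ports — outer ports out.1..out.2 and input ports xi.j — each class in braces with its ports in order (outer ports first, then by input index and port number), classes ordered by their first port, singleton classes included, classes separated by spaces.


{out.1, x1.1, x1.2, x3.1, x3.2, x4.2, x5.1} {out.2, x5.2} {x2.1} {x2.2} {x4.1}

After gluing at C, chains via deleted ports link the x-ports.
through A, on inputs (x5, x4): {out.1, x4.2, x5.1} {out.2, x5.2} {x4.1} (out.j = stage outer ports)
through B, on inputs (x1, x2): {out.1} {out.2, x1.1, x1.2} {x2.1} {x2.2} (out.j = stage outer ports)
through C, on inputs (x3, x5, x4, x1, x2): {out.1, x1.1, x1.2, x3.1, x3.2, x4.2, x5.1} {out.2, x5.2} {x2.1} {x2.2} {x4.1} (out.j = stage outer ports)


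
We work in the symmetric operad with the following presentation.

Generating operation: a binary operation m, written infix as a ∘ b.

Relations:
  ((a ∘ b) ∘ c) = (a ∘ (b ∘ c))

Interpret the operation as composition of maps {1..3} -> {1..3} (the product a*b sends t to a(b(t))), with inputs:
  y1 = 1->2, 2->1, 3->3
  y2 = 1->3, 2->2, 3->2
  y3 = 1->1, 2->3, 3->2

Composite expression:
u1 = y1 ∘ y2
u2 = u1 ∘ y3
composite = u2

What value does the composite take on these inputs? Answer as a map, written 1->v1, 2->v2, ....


(y1 ∘ y2) = 1->3, 2->1, 3->1
((y1 ∘ y2) ∘ y3) = 1->3, 2->1, 3->1

1->3, 2->1, 3->1


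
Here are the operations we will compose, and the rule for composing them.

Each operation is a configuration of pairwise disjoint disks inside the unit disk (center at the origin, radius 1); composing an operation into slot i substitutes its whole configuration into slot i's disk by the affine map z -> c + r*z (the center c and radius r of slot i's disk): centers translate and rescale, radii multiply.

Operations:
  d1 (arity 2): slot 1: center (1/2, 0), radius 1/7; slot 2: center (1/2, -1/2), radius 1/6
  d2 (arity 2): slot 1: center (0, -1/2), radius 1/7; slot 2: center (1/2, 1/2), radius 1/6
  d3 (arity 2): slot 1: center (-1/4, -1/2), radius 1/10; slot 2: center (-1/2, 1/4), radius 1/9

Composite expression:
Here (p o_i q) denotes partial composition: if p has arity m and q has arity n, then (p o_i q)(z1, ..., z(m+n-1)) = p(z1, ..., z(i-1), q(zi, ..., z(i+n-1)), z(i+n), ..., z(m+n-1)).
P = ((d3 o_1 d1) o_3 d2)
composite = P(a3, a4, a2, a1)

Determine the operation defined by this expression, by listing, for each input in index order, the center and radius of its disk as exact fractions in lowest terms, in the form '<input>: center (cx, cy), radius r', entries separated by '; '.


Each a-disk chains the slot maps above it in d3; radii multiply.
tracing a3 down its 2-map path: center (-1/5, -1/2), radius 1/70
tracing a4 down its 2-map path: center (-1/5, -11/20), radius 1/60
tracing a2 down its 2-map path: center (-1/2, 7/36), radius 1/63
tracing a1 down its 2-map path: center (-4/9, 11/36), radius 1/54

a1: center (-4/9, 11/36), radius 1/54; a2: center (-1/2, 7/36), radius 1/63; a3: center (-1/5, -1/2), radius 1/70; a4: center (-1/5, -11/20), radius 1/60


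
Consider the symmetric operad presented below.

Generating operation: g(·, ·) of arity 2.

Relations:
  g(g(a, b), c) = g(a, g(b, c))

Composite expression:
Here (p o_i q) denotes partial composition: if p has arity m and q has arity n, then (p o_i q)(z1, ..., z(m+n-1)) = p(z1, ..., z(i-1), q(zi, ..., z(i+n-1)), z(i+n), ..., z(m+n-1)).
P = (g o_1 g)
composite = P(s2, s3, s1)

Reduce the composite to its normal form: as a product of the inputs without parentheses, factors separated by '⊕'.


s2 ⊕ s3 ⊕ s1


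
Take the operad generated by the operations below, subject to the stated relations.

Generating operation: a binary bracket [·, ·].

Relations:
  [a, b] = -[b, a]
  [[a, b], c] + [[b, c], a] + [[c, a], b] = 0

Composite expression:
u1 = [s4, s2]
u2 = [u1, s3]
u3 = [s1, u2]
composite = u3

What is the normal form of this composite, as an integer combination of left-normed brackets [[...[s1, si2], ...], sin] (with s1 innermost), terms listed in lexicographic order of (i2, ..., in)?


-[[[s1, s2], s4], s3] + [[[s1, s3], s2], s4] - [[[s1, s3], s4], s2] + [[[s1, s4], s2], s3]


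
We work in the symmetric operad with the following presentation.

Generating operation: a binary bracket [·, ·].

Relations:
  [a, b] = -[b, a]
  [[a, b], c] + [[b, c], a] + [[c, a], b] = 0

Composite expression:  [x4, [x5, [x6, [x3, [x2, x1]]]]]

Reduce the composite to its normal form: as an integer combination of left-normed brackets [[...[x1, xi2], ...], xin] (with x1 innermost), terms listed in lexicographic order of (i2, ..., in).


In the tensor algebra, words opening x1 carry the x1-anchored form.
Composite bracket: [x4, [x5, [x6, [x3, [x2, x1]]]]]
Full expansion: 32 signed words from ab - ba (2^5 = 32).
Words beginning with x1 determine it all:
  the word x1x2x3x6x5x4 carries sign -1 and contributes -[[[[[x1, x2], x3], x6], x5], x4]

-[[[[[x1, x2], x3], x6], x5], x4]


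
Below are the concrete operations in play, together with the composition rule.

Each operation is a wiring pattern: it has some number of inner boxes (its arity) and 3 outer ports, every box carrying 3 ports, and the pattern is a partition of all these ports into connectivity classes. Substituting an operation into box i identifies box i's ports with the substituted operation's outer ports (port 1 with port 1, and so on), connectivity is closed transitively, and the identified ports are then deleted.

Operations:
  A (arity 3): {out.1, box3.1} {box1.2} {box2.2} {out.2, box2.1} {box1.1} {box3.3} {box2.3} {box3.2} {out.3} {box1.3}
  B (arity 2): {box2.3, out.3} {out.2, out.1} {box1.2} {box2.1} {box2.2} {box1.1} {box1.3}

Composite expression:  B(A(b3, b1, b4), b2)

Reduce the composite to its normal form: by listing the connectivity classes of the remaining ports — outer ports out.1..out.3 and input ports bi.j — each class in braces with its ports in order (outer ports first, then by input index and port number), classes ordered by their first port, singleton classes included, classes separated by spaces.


Two ports join when wires chain via B-identified ports.
A over (b3, b1, b4) gives {out.1, b4.1} {out.2, b1.1} {out.3} {b1.2} {b1.3} {b3.1} {b3.2} {b3.3} {b4.2} {b4.3}, out.j being that stage's outer ports
B over (b3, b1, b4, b2) gives {out.1, out.2} {out.3, b2.3} {b1.1} {b1.2} {b1.3} {b2.1} {b2.2} {b3.1} {b3.2} {b3.3} {b4.1} {b4.2} {b4.3}, out.j being that stage's outer ports

{out.1, out.2} {out.3, b2.3} {b1.1} {b1.2} {b1.3} {b2.1} {b2.2} {b3.1} {b3.2} {b3.3} {b4.1} {b4.2} {b4.3}
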